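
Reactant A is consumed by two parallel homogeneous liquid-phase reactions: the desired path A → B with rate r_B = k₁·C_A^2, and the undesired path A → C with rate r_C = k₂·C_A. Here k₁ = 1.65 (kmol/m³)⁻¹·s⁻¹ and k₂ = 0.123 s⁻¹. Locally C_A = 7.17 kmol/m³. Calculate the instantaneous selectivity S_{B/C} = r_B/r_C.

96.2

S_{B/C} = r_B/r_C = (k₁·C_A^2)/(k₂·C_A) = (k₁/k₂)·C_A.
= (1.65×7.170^2) / (0.123×7.170) = 84.82/0.8819 = 96.2.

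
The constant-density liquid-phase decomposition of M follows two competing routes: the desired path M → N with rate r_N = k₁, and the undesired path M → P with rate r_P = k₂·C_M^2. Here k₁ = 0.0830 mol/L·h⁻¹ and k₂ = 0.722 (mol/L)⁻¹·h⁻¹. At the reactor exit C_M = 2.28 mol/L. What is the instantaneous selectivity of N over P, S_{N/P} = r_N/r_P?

0.0221

S_{N/P} = r_N/r_P = (k₁)/(k₂·C_M^2) = (k₁/k₂)·C_M^-2.
= (0.0830) / (0.722×2.280^2) = 0.08300/3.753 = 0.0221.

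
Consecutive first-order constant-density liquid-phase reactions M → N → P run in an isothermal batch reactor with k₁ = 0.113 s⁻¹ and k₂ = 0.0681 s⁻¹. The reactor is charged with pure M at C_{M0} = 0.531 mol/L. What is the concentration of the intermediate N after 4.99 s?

The intermediate concentration in a first-order A→B→C sequence is C_N = k₁C_{M0}(e^(−k₁t) − e^(−k₂t))/(k₂−k₁).
e^(−k₁t) = e^(−0.113×4.99) = e^(−0.5639) = 0.5690; e^(−k₂t) = e^(−0.3398) = 0.7119.
C_N = 0.113×0.531/(0.0681−0.113) × (0.5690−0.7119) = (-1.336)×(-0.1429) = 0.1910 mol/L.

0.191 mol/L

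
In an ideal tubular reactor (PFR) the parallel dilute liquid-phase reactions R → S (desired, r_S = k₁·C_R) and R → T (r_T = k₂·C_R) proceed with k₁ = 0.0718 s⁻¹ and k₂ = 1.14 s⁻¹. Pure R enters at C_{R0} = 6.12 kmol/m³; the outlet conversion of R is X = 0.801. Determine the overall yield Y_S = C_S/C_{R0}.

0.0475

C_R = C_{R0}(1−X) = 1.218 kmol/m³.
Both paths are first order in R, so the instantaneous fraction to S is constant: dC_S/d(−C_R) = k₁/(k₁+k₂) = 0.05925.
C_S = 0.05925·(C_{R0}−C_R) = 0.05925×4.902 = 0.290 kmol/m³.
Y_S = C_S/C_{R0} = 0.2905/6.12 = 0.0475.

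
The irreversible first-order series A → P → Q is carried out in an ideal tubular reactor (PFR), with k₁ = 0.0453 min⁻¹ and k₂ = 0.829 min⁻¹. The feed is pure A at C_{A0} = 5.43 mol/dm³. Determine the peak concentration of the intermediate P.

0.251 mol/dm³

For a first-order series the maximum intermediate yield is C_{P,max}/C_{A0} = (k₁/k₂)^[k₂/(k₂−k₁)].
= (0.0453/0.829)^(0.829/(0.829−0.0453)) = (0.05464)^(1.058) = 0.04619.
C_{P,max} = 0.04619×5.43 = 0.251 mol/dm³.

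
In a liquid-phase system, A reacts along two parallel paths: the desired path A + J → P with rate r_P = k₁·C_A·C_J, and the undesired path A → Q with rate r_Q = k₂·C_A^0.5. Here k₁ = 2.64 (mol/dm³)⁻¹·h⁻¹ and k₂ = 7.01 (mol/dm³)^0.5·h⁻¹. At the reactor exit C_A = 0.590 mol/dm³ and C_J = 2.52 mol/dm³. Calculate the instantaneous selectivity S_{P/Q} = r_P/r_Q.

0.729

S_{P/Q} = r_P/r_Q = (k₁·C_A·C_J)/(k₂·C_A^0.5) = (k₁/k₂)·C_A^0.5·C_J.
= (2.64×0.5900×2.520) / (7.01×0.5900^0.5) = 3.925/5.384 = 0.729.
Since the desired path is higher order in A, keeping C_A high (PFR or concentrated feed) favours P.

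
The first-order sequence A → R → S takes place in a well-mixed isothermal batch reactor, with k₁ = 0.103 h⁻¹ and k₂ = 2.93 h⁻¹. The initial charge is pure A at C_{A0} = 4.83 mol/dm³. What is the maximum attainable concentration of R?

0.150 mol/dm³

Evaluating C_R at t_opt = ln(k₂/k₁)/(k₂−k₁) gives C_{R,max}/C_{A0} = (k₁/k₂)^[k₂/(k₂−k₁)].
= (0.103/2.93)^(2.93/(2.93−0.103)) = (0.03515)^(1.036) = 0.03112.
C_{R,max} = 0.03112×4.83 = 0.150 mol/dm³.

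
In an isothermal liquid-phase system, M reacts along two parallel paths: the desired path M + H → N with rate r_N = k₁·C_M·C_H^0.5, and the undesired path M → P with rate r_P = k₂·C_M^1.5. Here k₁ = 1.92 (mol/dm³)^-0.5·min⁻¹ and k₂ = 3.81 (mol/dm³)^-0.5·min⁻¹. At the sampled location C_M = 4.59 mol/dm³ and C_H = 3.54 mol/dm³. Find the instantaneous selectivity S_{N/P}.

S_{N/P} = r_N/r_P = (k₁·C_M·C_H^0.5)/(k₂·C_M^1.5) = (k₁/k₂)·C_M^-0.5·C_H^0.5.
= (1.92×4.590×3.540^0.5) / (3.81×4.590^1.5) = 16.58/37.47 = 0.443.
The undesired path is higher order in M, so low C_M (CSTR or dilute feed) favours N.

0.443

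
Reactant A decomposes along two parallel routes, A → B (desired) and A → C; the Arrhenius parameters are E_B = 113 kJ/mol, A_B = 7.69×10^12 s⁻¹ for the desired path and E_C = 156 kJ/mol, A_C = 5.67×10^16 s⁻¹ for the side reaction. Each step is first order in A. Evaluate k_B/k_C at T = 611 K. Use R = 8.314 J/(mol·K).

0.644

With equal orders, S_{B/C} = k_B/k_C = (A_B/A_C)·exp[(E_C−E_B)/(RT)].
(E_C−E_B)/(RT) = (156−113)×10³/(8.314×611) = 43000/5080 = 8.465.
k_B/k_C = (7.69×10^12/5.67×10^16)·exp(8.465) = 1.356×10^-4 × 4745 = 0.644.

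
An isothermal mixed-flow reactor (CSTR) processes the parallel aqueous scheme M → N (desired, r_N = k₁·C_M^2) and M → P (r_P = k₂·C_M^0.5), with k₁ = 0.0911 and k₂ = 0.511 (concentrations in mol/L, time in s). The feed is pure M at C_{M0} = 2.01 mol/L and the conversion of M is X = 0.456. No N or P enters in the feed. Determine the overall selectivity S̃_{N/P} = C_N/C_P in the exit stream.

Exit C_M = C_{M0}(1−X) = 2.01×0.544 = 1.093 mol/L.
In a CSTR the entire volume is at exit conditions, so r_N = 0.0911×1.093^2 = 0.1089 and r_P = 0.511×1.093^0.5 = 0.5343.
Overall selectivity = C_N/C_P = r_Nτ/(r_Pτ) = r_N/r_P = 0.204.

0.204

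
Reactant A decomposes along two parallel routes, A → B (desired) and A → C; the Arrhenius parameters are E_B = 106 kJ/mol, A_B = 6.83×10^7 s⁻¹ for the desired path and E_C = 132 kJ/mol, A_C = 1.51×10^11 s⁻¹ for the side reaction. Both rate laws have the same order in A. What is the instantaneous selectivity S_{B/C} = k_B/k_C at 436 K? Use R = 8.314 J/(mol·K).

Since both paths have the same order in A, the concentration cancels and S_{B/C} = k_B/k_C = (A_B/A_C)·exp[(E_C−E_B)/(RT)].
(E_C−E_B)/(RT) = (132−106)×10³/(8.314×436) = 26000/3625 = 7.173.
k_B/k_C = (6.83×10^7/1.51×10^11)·exp(7.173) = 4.523×10^-4 × 1303 = 0.589.

0.589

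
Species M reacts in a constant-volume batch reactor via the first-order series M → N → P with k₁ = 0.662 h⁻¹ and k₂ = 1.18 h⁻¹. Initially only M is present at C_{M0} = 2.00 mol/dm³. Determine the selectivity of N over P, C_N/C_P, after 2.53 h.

0.274

For first-order series with pure M initially, C_N(t) = k₁C_{M0}/(k₂−k₁)·(e^(−k₁t) − e^(−k₂t)).
e^(−k₁t) = e^(−0.662×2.53) = e^(−1.675) = 0.1873; e^(−k₂t) = e^(−2.985) = 0.05052.
C_N = 0.662×2.00/(1.18−0.662) × (0.1873−0.05052) = 2.556×0.1368 = 0.3497 mol/dm³.
C_M = C_{M0}e^(−k₁t) = 0.3747 mol/dm³, so C_P = C_{M0}−C_M−C_N = 1.276 mol/dm³; C_N/C_P = 0.274.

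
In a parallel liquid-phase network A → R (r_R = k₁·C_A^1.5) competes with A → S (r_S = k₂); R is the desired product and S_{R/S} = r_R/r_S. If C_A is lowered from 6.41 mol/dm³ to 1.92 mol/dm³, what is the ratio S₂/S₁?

0.164

S_{R/S} = (k₁/k₂)·C_A^1.5, so S₂/S₁ = (C_{A,2}/C_{A,1})^1.5.
= (1.92/6.41)^1.5 = (0.2995)^1.5 = 0.164.
Selectivity toward R falls as C_A falls — high-concentration operation is favoured.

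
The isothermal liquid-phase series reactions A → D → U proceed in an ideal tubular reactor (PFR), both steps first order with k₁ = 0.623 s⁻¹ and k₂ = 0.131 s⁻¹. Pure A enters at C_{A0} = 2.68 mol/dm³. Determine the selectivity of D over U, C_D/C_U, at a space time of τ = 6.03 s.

For first-order series with pure A initially, C_D(τ) = k₁C_{A0}/(k₂−k₁)·(e^(−k₁τ) − e^(−k₂τ)).
e^(−k₁τ) = e^(−0.623×6.03) = e^(−3.757) = 0.02336; e^(−k₂τ) = e^(−0.7899) = 0.4539.
C_D = 0.623×2.68/(0.131−0.623) × (0.02336−0.4539) = (-3.394)×(-0.4305) = 1.461 mol/dm³.
C_A = C_{A0}e^(−k₁τ) = 0.06261 mol/dm³, so C_U = C_{A0}−C_A−C_D = 1.156 mol/dm³; C_D/C_U = 1.26.

1.26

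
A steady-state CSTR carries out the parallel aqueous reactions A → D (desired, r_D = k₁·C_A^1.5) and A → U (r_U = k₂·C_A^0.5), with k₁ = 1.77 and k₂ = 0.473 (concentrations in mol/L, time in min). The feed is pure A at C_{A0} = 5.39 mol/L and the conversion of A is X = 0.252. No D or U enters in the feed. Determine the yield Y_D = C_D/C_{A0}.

0.236

Exit C_A = C_{A0}(1−X) = 5.39×0.748 = 4.032 mol/L.
A CSTR operates uniformly at the exit composition, giving r_D = 14.33 and r_U = 0.9497 (each k·C_A^n at C_A = 4.032).
Fraction of consumed A going to D: r_D/(r_D+r_U) = 0.9378.
C_D = 0.9378·C_{A0}·X = 0.9378×5.39×0.252 = 1.27 mol/L; Y_D = C_D/C_{A0} = 0.236.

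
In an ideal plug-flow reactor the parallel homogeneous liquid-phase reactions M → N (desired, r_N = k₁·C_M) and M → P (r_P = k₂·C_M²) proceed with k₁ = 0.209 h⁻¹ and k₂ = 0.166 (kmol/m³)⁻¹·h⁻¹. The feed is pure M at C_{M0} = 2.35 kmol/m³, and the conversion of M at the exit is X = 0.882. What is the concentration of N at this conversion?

1.08 kmol/m³

C_M = C_{M0}(1−X) = 0.2773 kmol/m³.
Along a PFR/batch, dC_N/dC_M = −r_N/(r_N+r_P) = −k₁/(k₁+k₂·C_M).
Integrating from C_{M0} to C_M: C_N = (0.209/0.166)·ln[(0.209+0.166·2.35)/(0.209+0.166·0.277)] = 1.259·ln(0.5991/0.2550) = 1.075 kmol/m³.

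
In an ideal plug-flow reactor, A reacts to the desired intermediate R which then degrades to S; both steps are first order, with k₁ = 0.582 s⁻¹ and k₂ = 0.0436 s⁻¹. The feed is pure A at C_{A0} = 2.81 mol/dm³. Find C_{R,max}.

2.28 mol/dm³

For a first-order series the maximum intermediate yield is C_{R,max}/C_{A0} = (k₁/k₂)^[k₂/(k₂−k₁)].
= (0.582/0.0436)^(0.0436/(0.0436−0.582)) = (13.35)^(-0.08098) = 0.8107.
C_{R,max} = 0.8107×2.81 = 2.28 mol/dm³.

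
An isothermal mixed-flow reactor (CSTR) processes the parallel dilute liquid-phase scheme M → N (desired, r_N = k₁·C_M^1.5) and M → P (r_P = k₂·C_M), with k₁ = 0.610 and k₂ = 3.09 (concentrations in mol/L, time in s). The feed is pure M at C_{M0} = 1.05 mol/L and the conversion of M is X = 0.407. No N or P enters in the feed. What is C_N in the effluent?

Exit C_M = C_{M0}(1−X) = 1.05×0.593 = 0.6227 mol/L.
In a CSTR the entire volume is at exit conditions, so r_N = 0.610×0.6227^1.5 = 0.2997 and r_P = 3.09×0.6227 = 1.924.
Fraction of consumed M going to N: r_N/(r_N+r_P) = 0.1348.
C_N = 0.1348·C_{M0}·X = 0.1348×1.05×0.407 = 0.0576 mol/L.

0.0576 mol/L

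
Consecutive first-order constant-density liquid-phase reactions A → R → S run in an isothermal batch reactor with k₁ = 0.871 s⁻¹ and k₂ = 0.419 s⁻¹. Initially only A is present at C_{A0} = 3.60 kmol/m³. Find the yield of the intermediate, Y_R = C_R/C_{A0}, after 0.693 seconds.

The intermediate concentration in a first-order A→B→C sequence is C_R = k₁C_{A0}(e^(−k₁t) − e^(−k₂t))/(k₂−k₁).
e^(−k₁t) = e^(−0.871×0.693) = e^(−0.6036) = 0.5468; e^(−k₂t) = e^(−0.2904) = 0.7480.
C_R = 0.871×3.60/(0.419−0.871) × (0.5468−0.7480) = (-6.937)×(-0.2012) = 1.395 kmol/m³.
Y_R = C_R/C_{A0} = 1.395/3.60 = 0.388.

0.388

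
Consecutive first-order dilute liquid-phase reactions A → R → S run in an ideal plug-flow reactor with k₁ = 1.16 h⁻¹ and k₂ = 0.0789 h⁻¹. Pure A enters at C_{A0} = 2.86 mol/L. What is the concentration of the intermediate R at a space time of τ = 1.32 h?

The intermediate concentration in a first-order A→B→C sequence is C_R = k₁C_{A0}(e^(−k₁τ) − e^(−k₂τ))/(k₂−k₁).
e^(−k₁τ) = e^(−1.16×1.32) = e^(−1.531) = 0.2163; e^(−k₂τ) = e^(−0.1041) = 0.9011.
C_R = 1.16×2.86/(0.0789−1.16) × (0.2163−0.9011) = (-3.069)×(-0.6848) = 2.102 mol/L.

2.10 mol/L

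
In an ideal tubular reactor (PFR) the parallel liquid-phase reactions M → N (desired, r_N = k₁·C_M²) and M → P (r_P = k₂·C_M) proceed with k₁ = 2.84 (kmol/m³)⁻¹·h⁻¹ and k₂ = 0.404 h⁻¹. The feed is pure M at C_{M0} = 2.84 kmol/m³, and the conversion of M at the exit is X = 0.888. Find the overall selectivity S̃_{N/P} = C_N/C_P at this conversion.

8.49

C_M = C_{M0}(1−X) = 0.3181 kmol/m³.
Along a PFR/batch, dC_P/dC_M = −r_P/(r_N+r_P) = −k₂/(k₂+k₁·C_M).
Integrating from C_{M0} to C_M: C_P = (0.404/2.84)·ln[(0.404+2.84·2.84)/(0.404+2.84·0.318)] = 0.1423·ln(8.470/1.307) = 0.2658 kmol/m³.
Then C_N = (C_{M0}−C_M) − C_P = 2.522 − 0.2658 = 2.256 kmol/m³.
S̃_{N/P} = C_N/C_P = 2.256/0.2658 = 8.49.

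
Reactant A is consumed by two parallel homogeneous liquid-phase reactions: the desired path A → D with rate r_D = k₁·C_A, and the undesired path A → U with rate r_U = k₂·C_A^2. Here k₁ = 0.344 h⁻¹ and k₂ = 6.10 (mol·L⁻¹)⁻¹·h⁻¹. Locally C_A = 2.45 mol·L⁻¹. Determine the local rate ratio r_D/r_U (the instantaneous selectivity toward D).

S_{D/U} = r_D/r_U = (k₁·C_A)/(k₂·C_A^2) = (k₁/k₂)·C_A⁻¹.
= (0.344×2.450) / (6.10×2.450^2) = 0.8428/36.62 = 0.0230.
The undesired path is higher order in A, so low C_A (CSTR or dilute feed) favours D.

0.0230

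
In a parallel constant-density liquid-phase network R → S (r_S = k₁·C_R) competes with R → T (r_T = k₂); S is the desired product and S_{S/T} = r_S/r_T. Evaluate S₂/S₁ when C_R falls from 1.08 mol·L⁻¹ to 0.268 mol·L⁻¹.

S_{S/T} = (k₁/k₂)·C_R, so S₂/S₁ = (C_{R,2}/C_{R,1}).
= 0.268/1.08 = 0.248.

0.248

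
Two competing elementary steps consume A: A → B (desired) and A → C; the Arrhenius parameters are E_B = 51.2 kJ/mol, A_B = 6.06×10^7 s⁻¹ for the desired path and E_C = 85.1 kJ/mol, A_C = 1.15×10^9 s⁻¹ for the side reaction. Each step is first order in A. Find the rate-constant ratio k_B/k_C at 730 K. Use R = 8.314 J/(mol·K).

14.0

With equal orders, S_{B/C} = k_B/k_C = (A_B/A_C)·exp[(E_C−E_B)/(RT)].
(E_C−E_B)/(RT) = (85.1−51.2)×10³/(8.314×730) = 33900/6069 = 5.586.
k_B/k_C = (6.06×10^7/1.15×10^9)·exp(5.586) = 0.05270 × 266.5 = 14.0.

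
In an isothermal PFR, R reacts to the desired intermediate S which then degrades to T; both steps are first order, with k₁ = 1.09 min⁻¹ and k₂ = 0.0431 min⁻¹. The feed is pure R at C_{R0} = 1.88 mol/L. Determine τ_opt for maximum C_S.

3.09 min

Setting dC_S/dτ = 0 gives τ_opt = ln(k₂/k₁)/(k₂−k₁).
= ln(0.0431/1.09)/(0.0431−1.09) = ln(0.03954)/-1.047 = -3.230/-1.047 = 3.09 min.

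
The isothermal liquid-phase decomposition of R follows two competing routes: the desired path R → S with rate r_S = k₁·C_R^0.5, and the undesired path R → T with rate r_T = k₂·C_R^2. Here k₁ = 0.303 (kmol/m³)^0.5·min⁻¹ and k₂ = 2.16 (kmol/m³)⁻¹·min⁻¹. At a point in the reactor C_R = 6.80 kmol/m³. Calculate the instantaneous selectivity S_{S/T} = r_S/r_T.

0.00791

S_{S/T} = r_S/r_T = (k₁·C_R^0.5)/(k₂·C_R^2) = (k₁/k₂)·C_R^-1.5.
= (0.303×6.800^0.5) / (2.16×6.800^2) = 0.7901/99.88 = 0.00791.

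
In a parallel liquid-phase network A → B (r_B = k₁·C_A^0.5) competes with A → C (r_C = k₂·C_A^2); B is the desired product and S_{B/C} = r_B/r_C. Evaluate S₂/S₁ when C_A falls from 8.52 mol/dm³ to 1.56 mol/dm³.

S_{B/C} = (k₁/k₂)·C_A^-1.5, so S₂/S₁ = (C_{A,2}/C_{A,1})^-1.5.
= (1.56/8.52)^(-1.5) = (0.1831)^(-1.5) = 12.8.
Selectivity toward B rises as C_A falls — low-concentration operation is favoured.

12.8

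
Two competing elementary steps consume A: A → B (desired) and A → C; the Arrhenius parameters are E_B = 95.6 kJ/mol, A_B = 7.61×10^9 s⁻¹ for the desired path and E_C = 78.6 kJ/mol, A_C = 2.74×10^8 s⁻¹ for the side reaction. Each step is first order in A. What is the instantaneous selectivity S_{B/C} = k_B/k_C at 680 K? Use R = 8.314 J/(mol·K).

1.37

k_B/k_C = (A_B/A_C)·exp[−(E_B−E_C)/(RT)] = (A_B/A_C)·exp[(E_C−E_B)/(RT)].
(E_C−E_B)/(RT) = (78.6−95.6)×10³/(8.314×680) = -17000/5654 = -3.007.
k_B/k_C = (7.61×10^9/2.74×10^8)·exp(-3.007) = 27.77 × 0.04944 = 1.37.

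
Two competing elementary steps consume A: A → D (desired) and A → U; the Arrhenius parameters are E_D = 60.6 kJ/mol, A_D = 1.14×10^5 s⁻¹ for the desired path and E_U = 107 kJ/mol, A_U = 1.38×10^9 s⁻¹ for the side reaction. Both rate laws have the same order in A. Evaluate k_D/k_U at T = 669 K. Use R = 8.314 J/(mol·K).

0.347

k_D/k_U = (A_D/A_U)·exp[−(E_D−E_U)/(RT)] = (A_D/A_U)·exp[(E_U−E_D)/(RT)].
(E_U−E_D)/(RT) = (107−60.6)×10³/(8.314×669) = 46400/5562 = 8.342.
k_D/k_U = (1.14×10^5/1.38×10^9)·exp(8.342) = 8.261×10^-5 × 4197 = 0.347.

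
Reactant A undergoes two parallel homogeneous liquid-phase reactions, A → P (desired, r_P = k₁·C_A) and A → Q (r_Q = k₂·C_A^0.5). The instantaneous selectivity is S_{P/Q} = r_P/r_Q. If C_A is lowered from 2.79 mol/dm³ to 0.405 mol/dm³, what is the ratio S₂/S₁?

0.381

S_{P/Q} = (k₁/k₂)·C_A^0.5, so S₂/S₁ = (C_{A,2}/C_{A,1})^0.5.
= (0.405/2.79)^0.5 = (0.1452)^0.5 = 0.381.
Selectivity toward P falls as C_A falls — high-concentration operation is favoured.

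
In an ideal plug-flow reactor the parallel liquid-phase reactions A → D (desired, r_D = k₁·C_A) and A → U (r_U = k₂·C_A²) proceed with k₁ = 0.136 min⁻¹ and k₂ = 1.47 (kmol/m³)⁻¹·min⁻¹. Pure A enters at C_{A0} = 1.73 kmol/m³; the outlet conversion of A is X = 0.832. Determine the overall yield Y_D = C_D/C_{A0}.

0.0834

C_A = C_{A0}(1−X) = 0.2906 kmol/m³.
Along a PFR/batch, dC_D/dC_A = −r_D/(r_D+r_U) = −k₁/(k₁+k₂·C_A).
Integrating from C_{A0} to C_A: C_D = (0.136/1.47)·ln[(0.136+1.47·1.73)/(0.136+1.47·0.291)] = 0.09252·ln(2.679/0.5632) = 0.1443 kmol/m³.
Y_D = C_D/C_{A0} = 0.1443/1.73 = 0.0834.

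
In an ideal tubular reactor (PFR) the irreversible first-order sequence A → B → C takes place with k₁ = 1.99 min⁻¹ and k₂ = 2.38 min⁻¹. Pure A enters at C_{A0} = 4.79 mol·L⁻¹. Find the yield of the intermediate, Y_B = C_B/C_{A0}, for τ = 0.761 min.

The intermediate concentration in a first-order A→B→C sequence is C_B = k₁C_{A0}(e^(−k₁τ) − e^(−k₂τ))/(k₂−k₁).
e^(−k₁τ) = e^(−1.99×0.761) = e^(−1.514) = 0.2199; e^(−k₂τ) = e^(−1.811) = 0.1635.
C_B = 1.99×4.79/(2.38−1.99) × (0.2199−0.1635) = 24.44×0.05648 = 1.380 mol·L⁻¹.
Y_B = C_B/C_{A0} = 1.380/4.79 = 0.288.

0.288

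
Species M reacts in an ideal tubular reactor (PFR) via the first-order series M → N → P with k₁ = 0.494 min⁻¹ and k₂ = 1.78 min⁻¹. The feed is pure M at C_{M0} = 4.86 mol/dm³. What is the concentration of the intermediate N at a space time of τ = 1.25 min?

0.805 mol/dm³

For first-order series with pure M initially, C_N(τ) = k₁C_{M0}/(k₂−k₁)·(e^(−k₁τ) − e^(−k₂τ)).
e^(−k₁τ) = e^(−0.494×1.25) = e^(−0.6175) = 0.5393; e^(−k₂τ) = e^(−2.225) = 0.1081.
C_N = 0.494×4.86/(1.78−0.494) × (0.5393−0.1081) = 1.867×0.4312 = 0.8051 mol/dm³.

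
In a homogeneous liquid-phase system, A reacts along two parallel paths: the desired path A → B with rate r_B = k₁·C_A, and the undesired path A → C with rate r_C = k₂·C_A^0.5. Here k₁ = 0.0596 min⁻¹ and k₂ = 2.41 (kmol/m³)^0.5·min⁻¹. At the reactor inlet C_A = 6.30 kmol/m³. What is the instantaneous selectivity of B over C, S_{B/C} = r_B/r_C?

S_{B/C} = r_B/r_C = (k₁·C_A)/(k₂·C_A^0.5) = (k₁/k₂)·C_A^0.5.
= (0.0596×6.300) / (2.41×6.300^0.5) = 0.3755/6.049 = 0.0621.
Since the desired path is higher order in A, keeping C_A high (PFR or concentrated feed) favours B.

0.0621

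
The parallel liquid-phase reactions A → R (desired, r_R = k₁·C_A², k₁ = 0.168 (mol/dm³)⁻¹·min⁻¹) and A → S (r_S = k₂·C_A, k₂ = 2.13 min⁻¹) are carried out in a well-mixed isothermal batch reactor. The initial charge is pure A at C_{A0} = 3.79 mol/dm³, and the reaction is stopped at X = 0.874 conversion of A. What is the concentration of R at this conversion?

0.465 mol/dm³

C_A = C_{A0}(1−X) = 0.4775 mol/dm³.
Along a PFR/batch, dC_S/dC_A = −r_S/(r_R+r_S) = −k₂/(k₂+k₁·C_A).
Integrating from C_{A0} to C_A: C_S = (2.13/0.168)·ln[(2.13+0.168·3.79)/(2.13+0.168·0.478)] = 12.68·ln(2.767/2.210) = 2.847 mol/dm³.
Then C_R = (C_{A0}−C_A) − C_S = 3.312 − 2.847 = 0.4653 mol/dm³.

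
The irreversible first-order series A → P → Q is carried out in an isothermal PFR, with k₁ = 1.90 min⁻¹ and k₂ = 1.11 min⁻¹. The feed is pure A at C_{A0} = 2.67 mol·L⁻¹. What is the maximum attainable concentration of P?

1.25 mol·L⁻¹

At the optimum, C_{P,max}/C_{A0} = (k₁/k₂)^[k₂/(k₂−k₁)].
= (1.90/1.11)^(1.11/(1.11−1.90)) = (1.712)^(-1.405) = 0.4699.
C_{P,max} = 0.4699×2.67 = 1.25 mol·L⁻¹.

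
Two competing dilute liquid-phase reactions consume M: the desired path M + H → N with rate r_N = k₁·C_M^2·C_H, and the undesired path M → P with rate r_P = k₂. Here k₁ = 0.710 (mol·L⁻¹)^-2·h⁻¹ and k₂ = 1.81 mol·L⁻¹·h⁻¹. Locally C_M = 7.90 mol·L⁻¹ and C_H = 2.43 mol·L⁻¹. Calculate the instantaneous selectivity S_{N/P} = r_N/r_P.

S_{N/P} = r_N/r_P = (k₁·C_M^2·C_H)/(k₂) = (k₁/k₂)·C_M^2·C_H.
= (0.710×7.900^2×2.430) / (1.81) = 107.7/1.810 = 59.5.
Since the desired path is higher order in M, keeping C_M high (PFR or concentrated feed) favours N.

59.5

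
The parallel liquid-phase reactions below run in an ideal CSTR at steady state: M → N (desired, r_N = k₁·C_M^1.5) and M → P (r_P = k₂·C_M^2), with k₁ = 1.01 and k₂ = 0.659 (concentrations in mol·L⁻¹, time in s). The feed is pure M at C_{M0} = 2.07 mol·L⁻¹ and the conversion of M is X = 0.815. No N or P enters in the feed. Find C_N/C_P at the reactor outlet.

Exit C_M = C_{M0}(1−X) = 2.07×0.185 = 0.3830 mol·L⁻¹.
A CSTR operates uniformly at the exit composition, giving r_N = 0.2394 and r_P = 0.09664 (each k·C_M^n at C_M = 0.3830).
Overall selectivity = C_N/C_P = r_Nτ/(r_Pτ) = r_N/r_P = 2.48.

2.48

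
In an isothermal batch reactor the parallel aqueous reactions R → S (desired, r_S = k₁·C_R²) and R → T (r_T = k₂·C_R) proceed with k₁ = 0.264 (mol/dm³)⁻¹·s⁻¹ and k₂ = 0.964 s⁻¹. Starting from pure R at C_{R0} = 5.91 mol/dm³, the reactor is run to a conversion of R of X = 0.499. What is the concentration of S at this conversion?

1.60 mol/dm³

C_R = C_{R0}(1−X) = 2.961 mol/dm³.
Along a PFR/batch, dC_T/dC_R = −r_T/(r_S+r_T) = −k₂/(k₂+k₁·C_R).
Integrating from C_{R0} to C_R: C_T = (0.964/0.264)·ln[(0.964+0.264·5.91)/(0.964+0.264·2.96)] = 3.652·ln(2.524/1.746) = 1.347 mol/dm³.
Then C_S = (C_{R0}−C_R) − C_T = 2.949 − 1.347 = 1.602 mol/dm³.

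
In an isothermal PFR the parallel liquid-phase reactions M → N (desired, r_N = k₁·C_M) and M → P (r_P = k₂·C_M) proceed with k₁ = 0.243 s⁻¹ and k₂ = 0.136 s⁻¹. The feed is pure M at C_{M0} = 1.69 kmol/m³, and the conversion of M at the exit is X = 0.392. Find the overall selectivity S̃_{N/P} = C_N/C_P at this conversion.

C_M = C_{M0}(1−X) = 1.028 kmol/m³.
Both paths are first order in M, so the instantaneous fraction to N is constant: dC_N/d(−C_M) = k₁/(k₁+k₂) = 0.6412.
C_N = 0.6412·(C_{M0}−C_M) = 0.6412×0.6625 = 0.425 kmol/m³.
C_P = (C_{M0}−C_M)−C_N = 0.2377 kmol/m³; S̃_{N/P} = 0.4248/0.2377 = 1.79.

1.79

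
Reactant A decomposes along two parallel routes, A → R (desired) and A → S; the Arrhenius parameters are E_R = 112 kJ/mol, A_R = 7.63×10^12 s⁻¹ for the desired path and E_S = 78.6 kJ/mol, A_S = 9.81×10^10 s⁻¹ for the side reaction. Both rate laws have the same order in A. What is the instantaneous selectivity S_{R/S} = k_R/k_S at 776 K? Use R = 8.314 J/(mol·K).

Since both paths have the same order in A, the concentration cancels and S_{R/S} = k_R/k_S = (A_R/A_S)·exp[(E_S−E_R)/(RT)].
(E_S−E_R)/(RT) = (78.6−112)×10³/(8.314×776) = -33400/6452 = -5.177.
k_R/k_S = (7.63×10^12/9.81×10^10)·exp(-5.177) = 77.78 × 0.005645 = 0.439.
Since E_R > E_S, raising the temperature improves selectivity toward R.

0.439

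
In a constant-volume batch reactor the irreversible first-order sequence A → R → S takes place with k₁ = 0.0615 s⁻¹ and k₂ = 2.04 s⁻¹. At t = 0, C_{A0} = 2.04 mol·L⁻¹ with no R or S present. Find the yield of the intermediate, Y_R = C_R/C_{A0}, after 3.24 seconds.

Solving the coupled first-order balances gives C_R(t) = [k₁/(k₂−k₁)]·C_{A0}·(e^(−k₁t) − e^(−k₂t)).
e^(−k₁t) = e^(−0.0615×3.24) = e^(−0.1993) = 0.8193; e^(−k₂t) = e^(−6.610) = 0.001347.
C_R = 0.0615×2.04/(2.04−0.0615) × (0.8193−0.001347) = 0.06341×0.8180 = 0.05187 mol·L⁻¹.
Y_R = C_R/C_{A0} = 0.05187/2.04 = 0.0254.

0.0254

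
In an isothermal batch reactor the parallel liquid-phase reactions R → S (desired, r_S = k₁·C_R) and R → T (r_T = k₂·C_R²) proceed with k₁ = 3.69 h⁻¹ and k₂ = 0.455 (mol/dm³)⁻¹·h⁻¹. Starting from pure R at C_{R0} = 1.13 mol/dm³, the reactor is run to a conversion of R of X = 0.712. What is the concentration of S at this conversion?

0.739 mol/dm³

C_R = C_{R0}(1−X) = 0.3254 mol/dm³.
Along a PFR/batch, dC_S/dC_R = −r_S/(r_S+r_T) = −k₁/(k₁+k₂·C_R).
Integrating from C_{R0} to C_R: C_S = (3.69/0.455)·ln[(3.69+0.455·1.13)/(3.69+0.455·0.325)] = 8.110·ln(4.204/3.838) = 0.7388 mol/dm³.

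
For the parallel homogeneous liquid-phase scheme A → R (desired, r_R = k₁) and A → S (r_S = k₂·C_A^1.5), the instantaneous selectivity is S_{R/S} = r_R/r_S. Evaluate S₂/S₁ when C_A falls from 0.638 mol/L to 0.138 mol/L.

9.94

S_{R/S} = (k₁/k₂)·C_A^-1.5, so S₂/S₁ = (C_{A,2}/C_{A,1})^-1.5.
= (0.138/0.638)^(-1.5) = (0.2163)^(-1.5) = 9.94.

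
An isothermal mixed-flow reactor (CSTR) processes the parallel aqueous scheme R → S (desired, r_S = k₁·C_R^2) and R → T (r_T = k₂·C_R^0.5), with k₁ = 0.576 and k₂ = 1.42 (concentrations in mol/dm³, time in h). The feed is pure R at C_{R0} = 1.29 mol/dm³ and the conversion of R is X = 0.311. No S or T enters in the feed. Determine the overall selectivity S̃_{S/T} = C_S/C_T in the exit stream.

0.340

Exit C_R = C_{R0}(1−X) = 1.29×0.689 = 0.8888 mol/dm³.
In a CSTR the entire volume is at exit conditions, so r_S = 0.576×0.8888^2 = 0.4550 and r_T = 1.42×0.8888^0.5 = 1.339.
Overall selectivity = C_S/C_T = r_Sτ/(r_Tτ) = r_S/r_T = 0.340.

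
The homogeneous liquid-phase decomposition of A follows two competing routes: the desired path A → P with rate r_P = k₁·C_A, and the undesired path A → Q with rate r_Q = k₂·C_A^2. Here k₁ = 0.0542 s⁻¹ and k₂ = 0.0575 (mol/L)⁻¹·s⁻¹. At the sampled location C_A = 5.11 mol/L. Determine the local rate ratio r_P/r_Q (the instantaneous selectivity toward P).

S_{P/Q} = r_P/r_Q = (k₁·C_A)/(k₂·C_A^2) = (k₁/k₂)·C_A⁻¹.
= (0.0542×5.110) / (0.0575×5.110^2) = 0.2770/1.501 = 0.184.
The undesired path is higher order in A, so low C_A (CSTR or dilute feed) favours P.

0.184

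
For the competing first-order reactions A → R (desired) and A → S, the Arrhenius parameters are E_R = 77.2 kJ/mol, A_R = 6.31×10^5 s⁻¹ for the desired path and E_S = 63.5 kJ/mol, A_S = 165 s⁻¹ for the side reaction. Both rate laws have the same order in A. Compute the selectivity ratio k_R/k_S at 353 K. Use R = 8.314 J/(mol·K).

Since both paths have the same order in A, the concentration cancels and S_{R/S} = k_R/k_S = (A_R/A_S)·exp[(E_S−E_R)/(RT)].
(E_S−E_R)/(RT) = (63.5−77.2)×10³/(8.314×353) = -13700/2935 = -4.668.
k_R/k_S = (6.31×10^5/165)·exp(-4.668) = 3824 × 0.009391 = 35.9.
Since E_R > E_S, raising the temperature improves selectivity toward R.

35.9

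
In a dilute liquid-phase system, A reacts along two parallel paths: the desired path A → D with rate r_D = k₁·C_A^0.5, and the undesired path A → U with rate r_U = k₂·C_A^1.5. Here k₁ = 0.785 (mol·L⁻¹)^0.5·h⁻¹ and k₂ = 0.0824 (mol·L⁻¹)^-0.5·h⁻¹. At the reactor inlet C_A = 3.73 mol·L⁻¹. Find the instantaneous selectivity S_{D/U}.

2.55

S_{D/U} = r_D/r_U = (k₁·C_A^0.5)/(k₂·C_A^1.5) = (k₁/k₂)·C_A⁻¹.
= (0.785×3.730^0.5) / (0.0824×3.730^1.5) = 1.516/0.5936 = 2.55.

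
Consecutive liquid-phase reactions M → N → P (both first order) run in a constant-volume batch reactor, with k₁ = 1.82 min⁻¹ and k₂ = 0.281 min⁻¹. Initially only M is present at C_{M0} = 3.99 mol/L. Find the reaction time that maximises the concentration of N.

Setting dC_N/dt = 0 gives t_opt = ln(k₂/k₁)/(k₂−k₁).
= ln(0.281/1.82)/(0.281−1.82) = ln(0.1544)/-1.539 = -1.868/-1.539 = 1.21 min.

1.21 min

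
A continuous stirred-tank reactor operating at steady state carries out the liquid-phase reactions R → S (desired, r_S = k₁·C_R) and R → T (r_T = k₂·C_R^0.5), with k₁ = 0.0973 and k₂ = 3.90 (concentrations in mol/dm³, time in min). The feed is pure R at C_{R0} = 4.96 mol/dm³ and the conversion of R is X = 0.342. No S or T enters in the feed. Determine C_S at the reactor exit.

0.0732 mol/dm³

Exit C_R = C_{R0}(1−X) = 4.96×0.658 = 3.264 mol/dm³.
In a CSTR the entire volume is at exit conditions, so r_S = 0.0973×3.264 = 0.3176 and r_T = 3.90×3.264^0.5 = 7.046.
Fraction of consumed R going to S: r_S/(r_S+r_T) = 0.04313.
C_S = 0.04313·C_{R0}·X = 0.04313×4.96×0.342 = 0.0732 mol/dm³.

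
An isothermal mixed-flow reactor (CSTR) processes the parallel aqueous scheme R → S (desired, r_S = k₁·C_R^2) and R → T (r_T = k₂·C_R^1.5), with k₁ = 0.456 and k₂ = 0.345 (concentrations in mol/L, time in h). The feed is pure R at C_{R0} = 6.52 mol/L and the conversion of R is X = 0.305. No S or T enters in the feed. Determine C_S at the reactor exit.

1.47 mol/L

Exit C_R = C_{R0}(1−X) = 6.52×0.695 = 4.531 mol/L.
Rates in a CSTR are evaluated at the outlet concentration: r_S = 0.456×4.531^2 = 9.363, r_T = 0.345×4.531^1.5 = 3.328.
Fraction of consumed R going to S: r_S/(r_S+r_T) = 0.7378.
C_S = 0.7378·C_{R0}·X = 0.7378×6.52×0.305 = 1.47 mol/L.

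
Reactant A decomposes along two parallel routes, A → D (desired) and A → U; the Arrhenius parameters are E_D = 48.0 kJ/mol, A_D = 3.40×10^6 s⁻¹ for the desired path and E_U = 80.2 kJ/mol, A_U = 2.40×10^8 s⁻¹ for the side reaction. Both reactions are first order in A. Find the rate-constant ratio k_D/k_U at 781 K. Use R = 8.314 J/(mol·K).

2.02

With equal orders, S_{D/U} = k_D/k_U = (A_D/A_U)·exp[(E_U−E_D)/(RT)].
(E_U−E_D)/(RT) = (80.2−48.0)×10³/(8.314×781) = 32200/6493 = 4.959.
k_D/k_U = (3.40×10^6/2.40×10^8)·exp(4.959) = 0.01417 × 142.5 = 2.02.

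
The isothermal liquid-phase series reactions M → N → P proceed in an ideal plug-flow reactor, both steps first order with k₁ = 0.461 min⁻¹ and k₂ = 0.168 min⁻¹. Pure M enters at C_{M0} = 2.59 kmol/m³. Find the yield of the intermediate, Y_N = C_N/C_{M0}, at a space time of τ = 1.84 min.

0.481

Solving the coupled first-order balances gives C_N(τ) = [k₁/(k₂−k₁)]·C_{M0}·(e^(−k₁τ) − e^(−k₂τ)).
e^(−k₁τ) = e^(−0.461×1.84) = e^(−0.8482) = 0.4282; e^(−k₂τ) = e^(−0.3091) = 0.7341.
C_N = 0.461×2.59/(0.168−0.461) × (0.4282−0.7341) = (-4.075)×(-0.3059) = 1.247 kmol/m³.
Y_N = C_N/C_{M0} = 1.247/2.59 = 0.481.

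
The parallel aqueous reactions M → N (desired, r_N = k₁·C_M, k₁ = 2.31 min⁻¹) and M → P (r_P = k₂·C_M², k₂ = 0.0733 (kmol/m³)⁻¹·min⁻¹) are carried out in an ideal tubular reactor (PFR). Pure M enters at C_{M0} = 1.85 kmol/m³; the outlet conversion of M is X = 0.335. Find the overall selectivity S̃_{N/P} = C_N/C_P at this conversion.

C_M = C_{M0}(1−X) = 1.230 kmol/m³.
Along a PFR/batch, dC_N/dC_M = −r_N/(r_N+r_P) = −k₁/(k₁+k₂·C_M).
Integrating from C_{M0} to C_M: C_N = (2.31/0.0733)·ln[(2.31+0.0733·1.85)/(2.31+0.0733·1.23)] = 31.51·ln(2.446/2.400) = 0.5909 kmol/m³.
C_P = (C_{M0}−C_M)−C_N = 0.02886 kmol/m³; S̃_{N/P} = 0.5909/0.02886 = 20.5.

20.5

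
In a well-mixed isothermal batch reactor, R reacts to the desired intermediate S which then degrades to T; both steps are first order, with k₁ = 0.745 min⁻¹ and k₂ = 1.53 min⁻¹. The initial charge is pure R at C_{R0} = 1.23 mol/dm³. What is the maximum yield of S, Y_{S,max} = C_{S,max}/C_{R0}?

For a first-order series the maximum intermediate yield is C_{S,max}/C_{R0} = (k₁/k₂)^[k₂/(k₂−k₁)].
= (0.745/1.53)^(1.53/(1.53−0.745)) = (0.4869)^(1.949) = 0.2460.

0.246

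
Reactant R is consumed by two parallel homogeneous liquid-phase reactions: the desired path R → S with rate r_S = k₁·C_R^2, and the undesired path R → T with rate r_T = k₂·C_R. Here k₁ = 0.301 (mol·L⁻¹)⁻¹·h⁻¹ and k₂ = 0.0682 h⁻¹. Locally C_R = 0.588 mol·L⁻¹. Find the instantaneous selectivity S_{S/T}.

S_{S/T} = r_S/r_T = (k₁·C_R^2)/(k₂·C_R) = (k₁/k₂)·C_R.
= (0.301×0.5880^2) / (0.0682×0.5880) = 0.1041/0.04010 = 2.60.
Since the desired path is higher order in R, keeping C_R high (PFR or concentrated feed) favours S.

2.60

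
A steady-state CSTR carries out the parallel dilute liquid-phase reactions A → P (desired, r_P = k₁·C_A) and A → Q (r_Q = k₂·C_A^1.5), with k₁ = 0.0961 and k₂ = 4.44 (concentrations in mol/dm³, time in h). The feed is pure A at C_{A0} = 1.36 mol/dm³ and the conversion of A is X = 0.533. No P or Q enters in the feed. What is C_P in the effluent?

Exit C_A = C_{A0}(1−X) = 1.36×0.467 = 0.6351 mol/dm³.
Rates in a CSTR are evaluated at the outlet concentration: r_P = 0.0961×0.6351 = 0.06104, r_Q = 4.44×0.6351^1.5 = 2.247.
Fraction of consumed A going to P: r_P/(r_P+r_Q) = 0.02644.
C_P = 0.02644·C_{A0}·X = 0.02644×1.36×0.533 = 0.0192 mol/dm³.

0.0192 mol/dm³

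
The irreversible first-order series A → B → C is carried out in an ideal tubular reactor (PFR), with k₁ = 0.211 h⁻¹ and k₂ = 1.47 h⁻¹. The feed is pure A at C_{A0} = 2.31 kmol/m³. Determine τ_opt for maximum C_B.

1.54 h

The intermediate peaks when r₁ = r₂, i.e. k₁e^(−k₁τ) = k₂e^(−k₂τ), giving τ_opt = ln(k₂/k₁)/(k₂−k₁).
= ln(1.47/0.211)/(1.47−0.211) = ln(6.967)/1.259 = 1.941/1.259 = 1.54 h.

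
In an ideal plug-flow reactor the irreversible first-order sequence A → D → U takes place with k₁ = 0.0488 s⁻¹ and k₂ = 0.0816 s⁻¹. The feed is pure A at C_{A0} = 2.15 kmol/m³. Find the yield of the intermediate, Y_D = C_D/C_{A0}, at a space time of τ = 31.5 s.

0.206

For first-order series with pure A initially, C_D(τ) = k₁C_{A0}/(k₂−k₁)·(e^(−k₁τ) − e^(−k₂τ)).
e^(−k₁τ) = e^(−0.0488×31.5) = e^(−1.537) = 0.2150; e^(−k₂τ) = e^(−2.570) = 0.07650.
C_D = 0.0488×2.15/(0.0816−0.0488) × (0.2150−0.07650) = 3.199×0.1385 = 0.4430 kmol/m³.
Y_D = C_D/C_{A0} = 0.4430/2.15 = 0.206.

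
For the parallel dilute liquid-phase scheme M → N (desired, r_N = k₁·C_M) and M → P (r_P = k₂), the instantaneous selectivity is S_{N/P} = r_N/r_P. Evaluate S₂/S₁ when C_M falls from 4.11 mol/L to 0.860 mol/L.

0.209

S_{N/P} = (k₁/k₂)·C_M, so S₂/S₁ = (C_{M,2}/C_{M,1}).
= 0.860/4.11 = 0.209.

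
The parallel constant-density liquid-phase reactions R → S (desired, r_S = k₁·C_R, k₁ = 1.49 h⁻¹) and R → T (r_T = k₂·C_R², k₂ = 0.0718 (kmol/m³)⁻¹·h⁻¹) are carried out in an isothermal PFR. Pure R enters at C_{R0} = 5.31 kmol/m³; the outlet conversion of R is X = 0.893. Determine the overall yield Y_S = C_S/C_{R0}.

C_R = C_{R0}(1−X) = 0.5682 kmol/m³.
Along a PFR/batch, dC_S/dC_R = −r_S/(r_S+r_T) = −k₁/(k₁+k₂·C_R).
Integrating from C_{R0} to C_R: C_S = (1.49/0.0718)·ln[(1.49+0.0718·5.31)/(1.49+0.0718·0.568)] = 20.75·ln(1.871/1.531) = 4.168 kmol/m³.
Y_S = C_S/C_{R0} = 4.168/5.31 = 0.785.

0.785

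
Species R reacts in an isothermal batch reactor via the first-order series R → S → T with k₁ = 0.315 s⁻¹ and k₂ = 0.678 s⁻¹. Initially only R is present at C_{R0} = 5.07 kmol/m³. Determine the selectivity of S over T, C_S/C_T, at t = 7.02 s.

0.109

The intermediate concentration in a first-order A→B→C sequence is C_S = k₁C_{R0}(e^(−k₁t) − e^(−k₂t))/(k₂−k₁).
e^(−k₁t) = e^(−0.315×7.02) = e^(−2.211) = 0.1096; e^(−k₂t) = e^(−4.760) = 0.008569.
C_S = 0.315×5.07/(0.678−0.315) × (0.1096−0.008569) = 4.400×0.1010 = 0.4443 kmol/m³.
C_R = C_{R0}e^(−k₁t) = 0.5555 kmol/m³, so C_T = C_{R0}−C_R−C_S = 4.070 kmol/m³; C_S/C_T = 0.109.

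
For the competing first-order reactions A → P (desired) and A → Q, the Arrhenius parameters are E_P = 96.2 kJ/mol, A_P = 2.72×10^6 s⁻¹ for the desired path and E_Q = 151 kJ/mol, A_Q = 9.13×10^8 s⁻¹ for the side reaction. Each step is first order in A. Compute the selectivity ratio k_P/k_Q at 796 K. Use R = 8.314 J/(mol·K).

11.8

k_P/k_Q = (A_P/A_Q)·exp[−(E_P−E_Q)/(RT)] = (A_P/A_Q)·exp[(E_Q−E_P)/(RT)].
(E_Q−E_P)/(RT) = (151−96.2)×10³/(8.314×796) = 54800/6618 = 8.281.
k_P/k_Q = (2.72×10^6/9.13×10^8)·exp(8.281) = 0.002979 × 3946 = 11.8.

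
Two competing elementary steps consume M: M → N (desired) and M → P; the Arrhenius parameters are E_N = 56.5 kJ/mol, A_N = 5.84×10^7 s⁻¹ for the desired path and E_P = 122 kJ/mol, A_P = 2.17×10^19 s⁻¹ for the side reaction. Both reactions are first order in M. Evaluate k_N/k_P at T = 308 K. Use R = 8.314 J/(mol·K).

k_N/k_P = (A_N/A_P)·exp[−(E_N−E_P)/(RT)] = (A_N/A_P)·exp[(E_P−E_N)/(RT)].
(E_P−E_N)/(RT) = (122−56.5)×10³/(8.314×308) = 65500/2561 = 25.58.
k_N/k_P = (5.84×10^7/2.17×10^19)·exp(25.58) = 2.691×10^-12 × 1.285×10^11 = 0.346.

0.346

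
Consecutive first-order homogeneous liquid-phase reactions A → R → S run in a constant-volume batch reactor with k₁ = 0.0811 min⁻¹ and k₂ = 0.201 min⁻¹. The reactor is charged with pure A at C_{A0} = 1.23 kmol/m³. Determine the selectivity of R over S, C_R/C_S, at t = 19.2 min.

The intermediate concentration in a first-order A→B→C sequence is C_R = k₁C_{A0}(e^(−k₁t) − e^(−k₂t))/(k₂−k₁).
e^(−k₁t) = e^(−0.0811×19.2) = e^(−1.557) = 0.2107; e^(−k₂t) = e^(−3.859) = 0.02108.
C_R = 0.0811×1.23/(0.201−0.0811) × (0.2107−0.02108) = 0.8320×0.1897 = 0.1578 kmol/m³.
C_A = C_{A0}e^(−k₁t) = 0.2592 kmol/m³, so C_S = C_{A0}−C_A−C_R = 0.8130 kmol/m³; C_R/C_S = 0.194.

0.194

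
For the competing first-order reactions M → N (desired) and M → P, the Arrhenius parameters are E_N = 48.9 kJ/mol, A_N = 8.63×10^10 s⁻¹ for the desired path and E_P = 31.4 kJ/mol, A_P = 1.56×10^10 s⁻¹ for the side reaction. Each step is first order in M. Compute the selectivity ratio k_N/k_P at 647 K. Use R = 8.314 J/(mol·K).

Since both paths have the same order in M, the concentration cancels and S_{N/P} = k_N/k_P = (A_N/A_P)·exp[(E_P−E_N)/(RT)].
(E_P−E_N)/(RT) = (31.4−48.9)×10³/(8.314×647) = -17500/5379 = -3.253.
k_N/k_P = (8.63×10^10/1.56×10^10)·exp(-3.253) = 5.532 × 0.03865 = 0.214.
Since E_N > E_P, raising the temperature improves selectivity toward N.

0.214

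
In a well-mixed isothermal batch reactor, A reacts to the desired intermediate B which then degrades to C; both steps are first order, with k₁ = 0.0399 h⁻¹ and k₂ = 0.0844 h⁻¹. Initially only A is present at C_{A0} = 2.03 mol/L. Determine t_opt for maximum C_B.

16.8 h

For first-order series the maximum of C_B occurs at t_opt = ln(k₂/k₁)/(k₂−k₁).
= ln(0.0844/0.0399)/(0.0844−0.0399) = ln(2.115)/0.04450 = 0.7492/0.04450 = 16.8 h.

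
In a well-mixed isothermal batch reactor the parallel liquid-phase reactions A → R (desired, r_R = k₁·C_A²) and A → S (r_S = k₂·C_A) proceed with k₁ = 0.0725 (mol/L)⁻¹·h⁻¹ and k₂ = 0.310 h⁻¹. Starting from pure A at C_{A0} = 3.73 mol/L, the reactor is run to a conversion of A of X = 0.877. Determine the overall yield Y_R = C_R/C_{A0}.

0.275

C_A = C_{A0}(1−X) = 0.4588 mol/L.
Along a PFR/batch, dC_S/dC_A = −r_S/(r_R+r_S) = −k₂/(k₂+k₁·C_A).
Integrating from C_{A0} to C_A: C_S = (0.310/0.0725)·ln[(0.310+0.0725·3.73)/(0.310+0.0725·0.459)] = 4.276·ln(0.5804/0.3433) = 2.246 mol/L.
Then C_R = (C_{A0}−C_A) − C_S = 3.271 − 2.246 = 1.025 mol/L.
Y_R = C_R/C_{A0} = 1.025/3.73 = 0.275.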